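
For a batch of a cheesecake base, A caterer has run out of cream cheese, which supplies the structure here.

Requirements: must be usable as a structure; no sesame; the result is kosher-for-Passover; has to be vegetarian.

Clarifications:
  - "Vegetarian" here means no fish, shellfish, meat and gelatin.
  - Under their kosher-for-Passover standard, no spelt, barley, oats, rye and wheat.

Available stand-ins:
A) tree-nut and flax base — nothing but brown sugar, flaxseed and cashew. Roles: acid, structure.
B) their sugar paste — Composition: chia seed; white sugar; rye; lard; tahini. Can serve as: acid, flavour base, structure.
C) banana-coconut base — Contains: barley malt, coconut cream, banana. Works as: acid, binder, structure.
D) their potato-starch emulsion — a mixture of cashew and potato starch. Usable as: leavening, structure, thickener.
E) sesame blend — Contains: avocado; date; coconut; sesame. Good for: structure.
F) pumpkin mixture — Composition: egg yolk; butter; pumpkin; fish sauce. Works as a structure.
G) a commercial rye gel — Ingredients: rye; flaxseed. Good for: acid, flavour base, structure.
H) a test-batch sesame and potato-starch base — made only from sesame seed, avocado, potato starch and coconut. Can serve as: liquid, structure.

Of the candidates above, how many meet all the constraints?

2

A: only brown sugar, cashew and flaxseed; none excluded — keep
B: has lard, so not vegetarian; has rye, so not kosher-for-Passover (and 1 more) — reject
C: has barley malt, so not kosher-for-Passover — no
D: only cashew and potato starch; none excluded — valid
E: has sesame, so not sesame-free — out
F: has fish sauce, so not vegetarian — reject
G: has rye, so not kosher-for-Passover — out
H: has sesame seed, so not sesame-free — out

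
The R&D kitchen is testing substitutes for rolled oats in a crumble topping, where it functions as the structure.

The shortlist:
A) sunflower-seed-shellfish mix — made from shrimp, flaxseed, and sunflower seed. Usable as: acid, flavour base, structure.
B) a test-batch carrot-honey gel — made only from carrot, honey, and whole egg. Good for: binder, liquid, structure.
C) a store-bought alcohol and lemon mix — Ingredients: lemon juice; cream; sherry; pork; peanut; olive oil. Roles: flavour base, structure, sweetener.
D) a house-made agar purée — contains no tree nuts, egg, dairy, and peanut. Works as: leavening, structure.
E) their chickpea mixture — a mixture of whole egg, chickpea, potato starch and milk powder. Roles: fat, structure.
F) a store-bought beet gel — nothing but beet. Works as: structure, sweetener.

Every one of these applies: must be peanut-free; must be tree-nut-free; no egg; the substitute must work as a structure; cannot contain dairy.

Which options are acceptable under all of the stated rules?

A: works as a structure, no tree nuts, no peanut — keep
B: has whole egg, so not egg-free — no
C: has peanut, so not peanut-free; has cream, so not dairy-free — no
D: no egg, no dairy — OK
E: has whole egg, so not egg-free; has milk powder, so not dairy-free — reject
F: every rule checks out — keep

A, D, F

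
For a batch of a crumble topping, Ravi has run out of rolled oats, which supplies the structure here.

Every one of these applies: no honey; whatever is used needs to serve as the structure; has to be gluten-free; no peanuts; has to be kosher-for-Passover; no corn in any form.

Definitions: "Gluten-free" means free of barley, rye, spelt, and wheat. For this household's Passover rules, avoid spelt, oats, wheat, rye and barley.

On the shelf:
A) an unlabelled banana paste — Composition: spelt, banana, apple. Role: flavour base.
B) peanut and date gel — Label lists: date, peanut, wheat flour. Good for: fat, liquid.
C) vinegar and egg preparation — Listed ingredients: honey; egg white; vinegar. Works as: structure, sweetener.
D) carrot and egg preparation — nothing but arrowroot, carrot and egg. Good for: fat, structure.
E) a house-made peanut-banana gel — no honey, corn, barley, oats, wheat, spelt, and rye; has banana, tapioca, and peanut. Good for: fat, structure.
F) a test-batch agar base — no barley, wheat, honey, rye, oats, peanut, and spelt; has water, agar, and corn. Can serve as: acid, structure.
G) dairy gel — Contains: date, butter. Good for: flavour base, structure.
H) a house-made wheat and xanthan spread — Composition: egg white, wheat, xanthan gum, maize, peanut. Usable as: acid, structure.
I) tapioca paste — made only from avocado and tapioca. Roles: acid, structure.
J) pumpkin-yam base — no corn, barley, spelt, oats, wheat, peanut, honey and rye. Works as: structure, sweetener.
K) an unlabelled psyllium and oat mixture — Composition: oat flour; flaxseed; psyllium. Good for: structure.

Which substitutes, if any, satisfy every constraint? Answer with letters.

A: not usable as a structure; has spelt, so not gluten-free (and 1 more) — reject
B: not usable as a structure; has wheat flour, so not gluten-free (and 2 more) — reject
C: has honey, so not honey-free — out
D: only egg, arrowroot and carrot; none excluded — keep
E: has peanut, so not peanut-free — no
F: has corn, so not corn-free — no
G: all constraints satisfied — OK
H: has wheat, so not gluten-free; has wheat, so not kosher-for-Passover (and 2 more) — out
I: only tapioca and avocado; none excluded — OK
J: no peanut, gluten-free — keep
K: has oat flour, so not kosher-for-Passover — out

D, G, I, J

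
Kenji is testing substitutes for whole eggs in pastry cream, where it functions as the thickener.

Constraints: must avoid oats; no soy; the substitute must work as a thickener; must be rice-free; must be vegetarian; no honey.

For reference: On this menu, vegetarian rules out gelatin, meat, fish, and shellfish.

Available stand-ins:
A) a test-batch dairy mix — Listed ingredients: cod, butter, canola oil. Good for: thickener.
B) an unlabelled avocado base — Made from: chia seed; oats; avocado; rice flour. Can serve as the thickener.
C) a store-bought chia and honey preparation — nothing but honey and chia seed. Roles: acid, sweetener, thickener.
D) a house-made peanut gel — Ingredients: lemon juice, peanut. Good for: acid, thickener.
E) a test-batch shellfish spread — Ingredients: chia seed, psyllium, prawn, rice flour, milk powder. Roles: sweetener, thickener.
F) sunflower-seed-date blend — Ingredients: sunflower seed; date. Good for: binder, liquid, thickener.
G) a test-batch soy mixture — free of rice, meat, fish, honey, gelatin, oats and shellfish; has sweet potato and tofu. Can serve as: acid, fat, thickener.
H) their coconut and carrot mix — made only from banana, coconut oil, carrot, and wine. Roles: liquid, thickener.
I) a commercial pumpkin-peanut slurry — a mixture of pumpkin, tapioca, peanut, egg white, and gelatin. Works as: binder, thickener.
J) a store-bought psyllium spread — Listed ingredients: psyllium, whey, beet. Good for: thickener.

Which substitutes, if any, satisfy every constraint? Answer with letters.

A: has cod, so not vegetarian — out
B: has oats, so not oat-free; has rice flour, so not rice-free — out
C: has honey, so not honey-free — out
D: works as a thickener, no oats, no honey — keep
E: has prawn, so not vegetarian; has rice flour, so not rice-free — reject
F: works as a thickener, no rice, no honey — valid
G: has tofu, so not soy-free — out
H: wine and coconut oil etc. — none of it excluded — keep
I: has gelatin, so not vegetarian — out
J: only whey, psyllium and beet; none excluded — OK

D, F, H, J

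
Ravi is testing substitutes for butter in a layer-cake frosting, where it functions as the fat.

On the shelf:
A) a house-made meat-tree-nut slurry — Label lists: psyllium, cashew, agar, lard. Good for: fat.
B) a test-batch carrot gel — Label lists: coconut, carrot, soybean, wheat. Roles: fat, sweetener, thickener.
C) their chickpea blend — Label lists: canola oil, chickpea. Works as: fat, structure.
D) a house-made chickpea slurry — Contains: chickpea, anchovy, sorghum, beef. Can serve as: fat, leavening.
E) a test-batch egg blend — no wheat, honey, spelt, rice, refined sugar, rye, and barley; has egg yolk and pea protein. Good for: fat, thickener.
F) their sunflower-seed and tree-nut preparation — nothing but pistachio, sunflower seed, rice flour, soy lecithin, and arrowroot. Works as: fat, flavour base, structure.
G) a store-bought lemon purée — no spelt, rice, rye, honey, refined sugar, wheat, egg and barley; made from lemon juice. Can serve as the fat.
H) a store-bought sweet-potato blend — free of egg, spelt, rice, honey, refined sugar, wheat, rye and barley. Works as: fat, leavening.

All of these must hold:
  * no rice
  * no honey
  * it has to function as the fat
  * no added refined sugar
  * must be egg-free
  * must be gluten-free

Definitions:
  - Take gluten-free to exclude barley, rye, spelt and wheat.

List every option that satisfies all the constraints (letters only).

A: works as a fat, no honey, no egg — valid
B: has wheat, so not gluten-free — no
C: all constraints satisfied — valid
D: anchovy and beef etc. — none of it excluded — OK
E: has egg yolk, so not egg-free — no
F: has rice flour, so not rice-free — reject
G: all constraints satisfied — valid
H: works as a fat, gluten-free, no rice — keep

A, C, D, G, H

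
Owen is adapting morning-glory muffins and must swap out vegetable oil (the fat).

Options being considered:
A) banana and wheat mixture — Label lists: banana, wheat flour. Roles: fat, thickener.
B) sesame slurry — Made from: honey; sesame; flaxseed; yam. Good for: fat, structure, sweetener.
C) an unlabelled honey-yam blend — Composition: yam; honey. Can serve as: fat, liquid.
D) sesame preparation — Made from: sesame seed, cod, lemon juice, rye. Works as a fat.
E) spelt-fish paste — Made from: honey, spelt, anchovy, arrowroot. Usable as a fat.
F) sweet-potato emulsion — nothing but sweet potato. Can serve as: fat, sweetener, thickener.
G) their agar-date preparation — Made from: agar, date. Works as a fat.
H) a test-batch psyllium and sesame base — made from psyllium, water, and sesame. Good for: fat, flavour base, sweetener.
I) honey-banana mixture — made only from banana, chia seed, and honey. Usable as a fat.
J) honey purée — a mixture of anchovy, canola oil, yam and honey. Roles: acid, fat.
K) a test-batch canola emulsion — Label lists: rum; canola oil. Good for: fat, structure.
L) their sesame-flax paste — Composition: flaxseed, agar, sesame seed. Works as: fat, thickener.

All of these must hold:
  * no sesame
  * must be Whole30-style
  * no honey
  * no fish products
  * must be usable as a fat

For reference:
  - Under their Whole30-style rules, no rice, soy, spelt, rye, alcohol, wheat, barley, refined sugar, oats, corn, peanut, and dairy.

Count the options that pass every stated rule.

2

A: has wheat flour, so not Whole30-style — out
B: has sesame, so not sesame-free; has honey, so not honey-free — reject
C: has honey, so not honey-free — no
D: has rye, so not Whole30-style; has sesame seed, so not sesame-free (and 1 more) — reject
E: has spelt, so not Whole30-style; has honey, so not honey-free (and 1 more) — reject
F: nothing on the exclusion list — keep
G: only date and agar; none excluded — OK
H: has sesame, so not sesame-free — out
I: has honey, so not honey-free — out
J: has honey, so not honey-free; has anchovy, so not fish-free — out
K: has rum, so not Whole30-style — out
L: has sesame seed, so not sesame-free — no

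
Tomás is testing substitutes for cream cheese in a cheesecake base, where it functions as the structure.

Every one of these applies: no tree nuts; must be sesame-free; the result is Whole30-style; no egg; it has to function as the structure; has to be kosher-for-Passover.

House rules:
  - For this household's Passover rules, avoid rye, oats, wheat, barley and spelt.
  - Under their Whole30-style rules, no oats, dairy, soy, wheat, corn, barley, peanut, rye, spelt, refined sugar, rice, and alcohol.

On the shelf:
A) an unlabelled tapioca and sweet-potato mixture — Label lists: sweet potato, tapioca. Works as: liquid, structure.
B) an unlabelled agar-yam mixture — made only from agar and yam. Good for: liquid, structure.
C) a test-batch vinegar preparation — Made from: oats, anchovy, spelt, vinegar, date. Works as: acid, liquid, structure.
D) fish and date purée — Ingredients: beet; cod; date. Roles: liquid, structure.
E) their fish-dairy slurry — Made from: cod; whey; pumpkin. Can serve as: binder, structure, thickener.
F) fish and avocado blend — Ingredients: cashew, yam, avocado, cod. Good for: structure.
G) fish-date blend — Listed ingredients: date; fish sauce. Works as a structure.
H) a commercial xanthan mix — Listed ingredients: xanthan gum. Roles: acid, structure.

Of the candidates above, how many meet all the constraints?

5

A: every rule checks out — valid
B: only yam and agar; none excluded — keep
C: has oats, so not kosher-for-Passover; has oats, so not Whole30-style — reject
D: all constraints satisfied — OK
E: has whey, so not Whole30-style — out
F: has cashew, so not tree-nut-free — no
G: no tree nuts, Whole30-style — keep
H: nothing on the exclusion list — valid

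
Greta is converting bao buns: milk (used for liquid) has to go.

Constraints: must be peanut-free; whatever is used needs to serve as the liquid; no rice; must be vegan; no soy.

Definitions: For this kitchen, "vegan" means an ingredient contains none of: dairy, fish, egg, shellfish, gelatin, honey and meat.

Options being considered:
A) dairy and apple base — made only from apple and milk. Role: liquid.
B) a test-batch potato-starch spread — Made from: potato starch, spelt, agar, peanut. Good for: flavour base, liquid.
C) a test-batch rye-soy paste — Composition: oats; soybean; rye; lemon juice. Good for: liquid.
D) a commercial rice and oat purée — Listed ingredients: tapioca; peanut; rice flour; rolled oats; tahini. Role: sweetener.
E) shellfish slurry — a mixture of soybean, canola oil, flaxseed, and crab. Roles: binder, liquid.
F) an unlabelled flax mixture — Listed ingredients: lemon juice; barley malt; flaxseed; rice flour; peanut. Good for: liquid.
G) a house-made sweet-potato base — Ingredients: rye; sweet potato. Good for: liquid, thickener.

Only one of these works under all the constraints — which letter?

A: has milk, so not vegan — no
B: has peanut, so not peanut-free — no
C: has soybean, so not soy-free — out
D: not usable as a liquid; has peanut, so not peanut-free (and 1 more) — reject
E: has crab, so not vegan; has soybean, so not soy-free — out
F: has peanut, so not peanut-free; has rice flour, so not rice-free — no
G: works as a liquid, vegan, no rice — keep

G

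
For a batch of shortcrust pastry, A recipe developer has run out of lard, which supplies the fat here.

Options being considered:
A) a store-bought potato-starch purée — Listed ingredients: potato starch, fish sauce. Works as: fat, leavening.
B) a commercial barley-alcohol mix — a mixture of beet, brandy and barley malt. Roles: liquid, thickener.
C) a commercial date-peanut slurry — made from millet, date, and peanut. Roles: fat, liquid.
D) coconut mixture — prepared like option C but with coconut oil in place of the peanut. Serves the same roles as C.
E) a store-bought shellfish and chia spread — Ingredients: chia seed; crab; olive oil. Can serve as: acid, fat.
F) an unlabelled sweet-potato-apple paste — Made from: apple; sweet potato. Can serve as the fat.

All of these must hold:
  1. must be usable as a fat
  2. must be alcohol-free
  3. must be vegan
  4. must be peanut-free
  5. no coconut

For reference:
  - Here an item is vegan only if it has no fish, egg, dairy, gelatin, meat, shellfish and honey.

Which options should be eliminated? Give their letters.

A, B, C, D, E

A: has fish sauce, so not vegan — out
B: not usable as a fat; has brandy, so not alcohol-free — out
C: has peanut, so not peanut-free — no
D: has coconut oil, so not coconut-free — reject
E: has crab, so not vegan — out
F: only sweet potato and apple; none excluded — valid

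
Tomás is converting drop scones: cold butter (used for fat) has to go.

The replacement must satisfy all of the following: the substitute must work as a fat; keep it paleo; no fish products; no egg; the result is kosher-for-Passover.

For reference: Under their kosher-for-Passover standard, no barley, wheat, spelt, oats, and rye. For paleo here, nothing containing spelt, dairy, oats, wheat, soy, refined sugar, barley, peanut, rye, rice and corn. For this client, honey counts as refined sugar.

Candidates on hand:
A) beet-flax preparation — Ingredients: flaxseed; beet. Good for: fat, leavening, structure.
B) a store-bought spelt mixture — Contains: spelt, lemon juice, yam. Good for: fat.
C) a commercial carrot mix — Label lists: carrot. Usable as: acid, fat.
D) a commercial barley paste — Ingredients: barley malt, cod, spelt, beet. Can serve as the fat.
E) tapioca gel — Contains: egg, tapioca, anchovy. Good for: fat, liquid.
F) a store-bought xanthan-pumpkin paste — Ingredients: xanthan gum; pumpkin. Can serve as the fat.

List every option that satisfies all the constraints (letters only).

A: all constraints satisfied — valid
B: has spelt, so not kosher-for-Passover; has spelt, so not paleo — no
C: all constraints satisfied — keep
D: has barley malt, so not kosher-for-Passover; has barley malt, so not paleo (and 1 more) — reject
E: has anchovy, so not fish-free; has egg, so not egg-free — out
F: kosher-for-Passover, no fish — OK

A, C, F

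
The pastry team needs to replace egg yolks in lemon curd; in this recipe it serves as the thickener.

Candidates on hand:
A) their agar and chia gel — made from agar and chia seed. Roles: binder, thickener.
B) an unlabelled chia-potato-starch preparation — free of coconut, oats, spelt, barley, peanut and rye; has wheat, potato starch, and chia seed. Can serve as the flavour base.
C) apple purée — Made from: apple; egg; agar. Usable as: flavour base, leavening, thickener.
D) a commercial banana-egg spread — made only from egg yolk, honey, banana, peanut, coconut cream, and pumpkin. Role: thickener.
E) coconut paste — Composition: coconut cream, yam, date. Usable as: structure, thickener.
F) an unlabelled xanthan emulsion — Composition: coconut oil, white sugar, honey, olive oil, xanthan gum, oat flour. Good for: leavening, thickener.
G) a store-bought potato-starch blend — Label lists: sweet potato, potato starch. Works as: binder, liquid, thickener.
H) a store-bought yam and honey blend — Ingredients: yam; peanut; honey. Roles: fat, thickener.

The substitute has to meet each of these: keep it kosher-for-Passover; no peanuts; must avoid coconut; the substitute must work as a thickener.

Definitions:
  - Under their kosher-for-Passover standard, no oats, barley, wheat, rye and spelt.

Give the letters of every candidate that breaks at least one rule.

B, D, E, F, H

A: only chia seed and agar; none excluded — keep
B: not usable as a thickener; has wheat, so not kosher-for-Passover — reject
C: works as a thickener, no coconut, kosher-for-Passover — keep
D: has peanut, so not peanut-free; has coconut cream, so not coconut-free — out
E: has coconut cream, so not coconut-free — reject
F: has oat flour, so not kosher-for-Passover; has coconut oil, so not coconut-free — reject
G: only sweet potato and potato starch; none excluded — keep
H: has peanut, so not peanut-free — no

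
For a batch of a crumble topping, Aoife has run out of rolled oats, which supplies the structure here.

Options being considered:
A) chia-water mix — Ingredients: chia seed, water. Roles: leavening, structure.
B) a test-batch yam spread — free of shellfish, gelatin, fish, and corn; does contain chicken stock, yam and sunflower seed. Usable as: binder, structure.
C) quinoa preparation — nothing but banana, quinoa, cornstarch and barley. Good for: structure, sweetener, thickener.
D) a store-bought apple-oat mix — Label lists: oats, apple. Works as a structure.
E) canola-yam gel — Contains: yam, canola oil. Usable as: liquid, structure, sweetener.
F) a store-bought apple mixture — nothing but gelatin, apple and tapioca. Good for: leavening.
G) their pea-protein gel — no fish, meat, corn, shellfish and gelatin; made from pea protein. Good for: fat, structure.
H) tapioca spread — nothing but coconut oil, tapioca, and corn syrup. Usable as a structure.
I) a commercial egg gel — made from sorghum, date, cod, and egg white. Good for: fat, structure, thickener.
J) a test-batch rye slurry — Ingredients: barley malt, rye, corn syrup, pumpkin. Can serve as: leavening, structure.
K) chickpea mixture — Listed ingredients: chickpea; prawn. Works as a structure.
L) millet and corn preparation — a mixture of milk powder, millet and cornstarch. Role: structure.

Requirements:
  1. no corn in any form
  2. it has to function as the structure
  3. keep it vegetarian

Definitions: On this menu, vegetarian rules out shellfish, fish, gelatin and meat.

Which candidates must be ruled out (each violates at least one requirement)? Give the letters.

A: vegetarian, no corn — valid
B: has chicken stock, so not vegetarian — out
C: has cornstarch, so not corn-free — no
D: every rule checks out — valid
E: every rule checks out — valid
F: not usable as a structure; has gelatin, so not vegetarian — reject
G: no corn, vegetarian — keep
H: has corn syrup, so not corn-free — out
I: has cod, so not vegetarian — no
J: has corn syrup, so not corn-free — reject
K: has prawn, so not vegetarian — reject
L: has cornstarch, so not corn-free — reject

B, C, F, H, I, J, K, L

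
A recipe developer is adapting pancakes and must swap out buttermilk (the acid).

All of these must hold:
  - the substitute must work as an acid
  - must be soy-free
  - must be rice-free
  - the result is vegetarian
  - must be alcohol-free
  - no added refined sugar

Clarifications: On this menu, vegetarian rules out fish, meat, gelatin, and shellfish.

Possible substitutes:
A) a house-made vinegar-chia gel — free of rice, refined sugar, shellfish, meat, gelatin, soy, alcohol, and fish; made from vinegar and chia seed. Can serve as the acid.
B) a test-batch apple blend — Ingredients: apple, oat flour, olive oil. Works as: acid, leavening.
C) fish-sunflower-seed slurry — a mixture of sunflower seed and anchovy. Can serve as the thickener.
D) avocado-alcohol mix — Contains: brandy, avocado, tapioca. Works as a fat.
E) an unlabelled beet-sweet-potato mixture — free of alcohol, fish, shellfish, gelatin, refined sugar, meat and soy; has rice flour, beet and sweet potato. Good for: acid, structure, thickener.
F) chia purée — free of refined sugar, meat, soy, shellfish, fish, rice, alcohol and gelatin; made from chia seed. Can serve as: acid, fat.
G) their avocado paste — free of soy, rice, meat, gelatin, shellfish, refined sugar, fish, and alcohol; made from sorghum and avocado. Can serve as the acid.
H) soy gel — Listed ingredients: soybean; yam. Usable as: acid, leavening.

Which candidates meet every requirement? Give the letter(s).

A: works as an acid, vegetarian, no soy — valid
B: only oat flour, apple, and olive oil; none excluded — valid
C: not usable as an acid; has anchovy, so not vegetarian — out
D: not usable as an acid; has brandy, so not alcohol-free — out
E: has rice flour, so not rice-free — out
F: no rice, vegetarian — valid
G: nothing on the exclusion list — valid
H: has soybean, so not soy-free — out

A, B, F, G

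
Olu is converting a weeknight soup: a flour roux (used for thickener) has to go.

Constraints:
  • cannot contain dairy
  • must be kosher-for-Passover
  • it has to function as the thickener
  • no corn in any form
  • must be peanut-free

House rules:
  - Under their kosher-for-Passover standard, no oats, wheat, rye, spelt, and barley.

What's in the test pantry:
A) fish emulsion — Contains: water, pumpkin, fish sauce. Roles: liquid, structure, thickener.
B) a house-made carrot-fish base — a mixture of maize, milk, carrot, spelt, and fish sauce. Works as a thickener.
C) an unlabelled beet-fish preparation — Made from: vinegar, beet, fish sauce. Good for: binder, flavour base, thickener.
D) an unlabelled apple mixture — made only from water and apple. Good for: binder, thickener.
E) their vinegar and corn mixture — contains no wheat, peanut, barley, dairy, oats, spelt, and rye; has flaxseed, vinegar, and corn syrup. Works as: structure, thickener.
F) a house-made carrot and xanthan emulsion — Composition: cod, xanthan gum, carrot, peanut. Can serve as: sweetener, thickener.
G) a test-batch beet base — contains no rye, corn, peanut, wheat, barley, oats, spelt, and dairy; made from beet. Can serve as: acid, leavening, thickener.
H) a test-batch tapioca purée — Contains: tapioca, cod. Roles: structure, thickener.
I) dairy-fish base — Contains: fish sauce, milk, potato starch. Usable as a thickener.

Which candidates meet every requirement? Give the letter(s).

A, C, D, G, H

A: kosher-for-Passover, no corn — OK
B: has spelt, so not kosher-for-Passover; has maize, so not corn-free (and 1 more) — reject
C: no dairy, no corn — keep
D: works as a thickener, kosher-for-Passover, no peanut — valid
E: has corn syrup, so not corn-free — reject
F: has peanut, so not peanut-free — no
G: works as a thickener, no peanut, no dairy — valid
H: only cod and tapioca; none excluded — keep
I: has milk, so not dairy-free — out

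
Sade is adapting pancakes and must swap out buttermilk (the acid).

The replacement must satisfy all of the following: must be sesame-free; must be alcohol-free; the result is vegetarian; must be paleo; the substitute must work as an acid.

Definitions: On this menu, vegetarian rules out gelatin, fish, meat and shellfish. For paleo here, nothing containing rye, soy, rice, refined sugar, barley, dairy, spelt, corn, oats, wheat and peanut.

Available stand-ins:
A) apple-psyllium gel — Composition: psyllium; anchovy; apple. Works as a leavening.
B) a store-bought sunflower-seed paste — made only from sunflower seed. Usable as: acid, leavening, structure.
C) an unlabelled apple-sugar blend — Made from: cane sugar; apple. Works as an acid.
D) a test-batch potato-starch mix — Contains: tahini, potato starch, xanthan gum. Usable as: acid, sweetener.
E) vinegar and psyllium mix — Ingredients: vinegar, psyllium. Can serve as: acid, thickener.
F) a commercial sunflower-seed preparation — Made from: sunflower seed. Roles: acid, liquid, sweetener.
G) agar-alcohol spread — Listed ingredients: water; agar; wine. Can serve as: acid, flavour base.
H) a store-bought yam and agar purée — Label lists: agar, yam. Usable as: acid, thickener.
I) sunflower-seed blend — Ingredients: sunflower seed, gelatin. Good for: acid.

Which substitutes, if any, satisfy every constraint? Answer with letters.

B, E, F, H

A: not usable as an acid; has anchovy, so not vegetarian — reject
B: all constraints satisfied — keep
C: has cane sugar, so not paleo — no
D: has tahini, so not sesame-free — out
E: no sesame, paleo — OK
F: only sunflower seed; none excluded — valid
G: has wine, so not alcohol-free — no
H: nothing on the exclusion list — keep
I: has gelatin, so not vegetarian — no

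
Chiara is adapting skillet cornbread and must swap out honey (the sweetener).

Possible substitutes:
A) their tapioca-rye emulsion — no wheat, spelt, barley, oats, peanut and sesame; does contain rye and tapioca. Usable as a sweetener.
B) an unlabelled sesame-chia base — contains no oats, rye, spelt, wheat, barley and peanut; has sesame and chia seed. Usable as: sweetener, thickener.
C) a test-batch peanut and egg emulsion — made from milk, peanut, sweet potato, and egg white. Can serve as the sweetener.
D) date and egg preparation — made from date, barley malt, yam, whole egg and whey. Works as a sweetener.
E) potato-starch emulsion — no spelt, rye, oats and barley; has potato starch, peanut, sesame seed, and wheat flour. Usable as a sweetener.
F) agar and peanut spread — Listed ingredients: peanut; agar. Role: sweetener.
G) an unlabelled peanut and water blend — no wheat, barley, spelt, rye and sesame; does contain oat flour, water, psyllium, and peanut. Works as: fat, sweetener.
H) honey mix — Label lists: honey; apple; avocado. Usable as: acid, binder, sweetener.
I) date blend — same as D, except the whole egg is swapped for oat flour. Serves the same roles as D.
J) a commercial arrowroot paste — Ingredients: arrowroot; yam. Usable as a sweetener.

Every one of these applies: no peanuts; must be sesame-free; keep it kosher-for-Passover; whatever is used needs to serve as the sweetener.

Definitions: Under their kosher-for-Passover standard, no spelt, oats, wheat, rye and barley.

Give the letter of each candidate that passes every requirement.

A: has rye, so not kosher-for-Passover — reject
B: has sesame, so not sesame-free — no
C: has peanut, so not peanut-free — no
D: has barley malt, so not kosher-for-Passover — no
E: has wheat flour, so not kosher-for-Passover; has sesame seed, so not sesame-free (and 1 more) — reject
F: has peanut, so not peanut-free — no
G: has oat flour, so not kosher-for-Passover; has peanut, so not peanut-free — no
H: nothing on the exclusion list — keep
I: has barley malt, so not kosher-for-Passover — no
J: only arrowroot and yam; none excluded — valid

H, J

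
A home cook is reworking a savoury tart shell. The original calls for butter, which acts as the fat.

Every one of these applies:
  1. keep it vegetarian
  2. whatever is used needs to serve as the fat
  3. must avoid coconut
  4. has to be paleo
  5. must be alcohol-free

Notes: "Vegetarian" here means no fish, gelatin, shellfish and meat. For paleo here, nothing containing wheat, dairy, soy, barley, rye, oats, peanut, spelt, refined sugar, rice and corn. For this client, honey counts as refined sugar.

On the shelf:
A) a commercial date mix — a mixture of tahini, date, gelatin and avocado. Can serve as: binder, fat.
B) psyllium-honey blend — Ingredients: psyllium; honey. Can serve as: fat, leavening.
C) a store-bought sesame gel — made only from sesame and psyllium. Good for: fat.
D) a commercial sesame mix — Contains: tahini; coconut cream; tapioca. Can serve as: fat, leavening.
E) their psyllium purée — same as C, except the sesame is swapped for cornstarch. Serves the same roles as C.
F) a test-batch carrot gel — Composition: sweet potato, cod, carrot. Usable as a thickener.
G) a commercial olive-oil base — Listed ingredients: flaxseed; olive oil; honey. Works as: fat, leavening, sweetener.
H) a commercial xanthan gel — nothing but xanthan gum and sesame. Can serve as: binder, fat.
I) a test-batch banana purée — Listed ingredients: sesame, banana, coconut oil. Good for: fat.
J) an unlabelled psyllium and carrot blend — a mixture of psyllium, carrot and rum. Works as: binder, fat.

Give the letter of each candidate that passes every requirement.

A: has gelatin, so not vegetarian — no
B: has honey, so not paleo — no
C: every rule checks out — valid
D: has coconut cream, so not coconut-free — reject
E: has cornstarch, so not paleo — out
F: not usable as a fat; has cod, so not vegetarian — reject
G: has honey, so not paleo — out
H: only sesame and xanthan gum; none excluded — OK
I: has coconut oil, so not coconut-free — no
J: has rum, so not alcohol-free — no

C, H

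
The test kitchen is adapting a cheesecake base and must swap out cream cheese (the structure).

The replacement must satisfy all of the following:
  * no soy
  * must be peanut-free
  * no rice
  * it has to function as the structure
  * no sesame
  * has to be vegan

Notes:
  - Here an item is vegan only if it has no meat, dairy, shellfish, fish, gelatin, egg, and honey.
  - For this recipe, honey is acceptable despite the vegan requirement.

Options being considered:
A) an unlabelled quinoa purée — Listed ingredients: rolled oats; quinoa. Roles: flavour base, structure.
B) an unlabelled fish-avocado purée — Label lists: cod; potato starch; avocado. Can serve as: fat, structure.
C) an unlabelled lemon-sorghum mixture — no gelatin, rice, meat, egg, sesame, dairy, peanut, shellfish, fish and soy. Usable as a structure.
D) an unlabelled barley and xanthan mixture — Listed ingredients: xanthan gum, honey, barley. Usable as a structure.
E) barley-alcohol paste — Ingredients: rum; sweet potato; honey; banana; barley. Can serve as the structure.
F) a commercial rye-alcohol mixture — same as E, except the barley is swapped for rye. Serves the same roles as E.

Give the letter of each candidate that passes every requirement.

A, C, D, E, F

A: only rolled oats and quinoa; none excluded — OK
B: has cod, so not vegan — out
C: nothing on the exclusion list — valid
D: honey is permitted under the vegan carve-out; nothing else excluded — valid
E: honey is permitted under the vegan carve-out; nothing else excluded — OK
F: honey is permitted under the vegan carve-out; nothing else excluded — keep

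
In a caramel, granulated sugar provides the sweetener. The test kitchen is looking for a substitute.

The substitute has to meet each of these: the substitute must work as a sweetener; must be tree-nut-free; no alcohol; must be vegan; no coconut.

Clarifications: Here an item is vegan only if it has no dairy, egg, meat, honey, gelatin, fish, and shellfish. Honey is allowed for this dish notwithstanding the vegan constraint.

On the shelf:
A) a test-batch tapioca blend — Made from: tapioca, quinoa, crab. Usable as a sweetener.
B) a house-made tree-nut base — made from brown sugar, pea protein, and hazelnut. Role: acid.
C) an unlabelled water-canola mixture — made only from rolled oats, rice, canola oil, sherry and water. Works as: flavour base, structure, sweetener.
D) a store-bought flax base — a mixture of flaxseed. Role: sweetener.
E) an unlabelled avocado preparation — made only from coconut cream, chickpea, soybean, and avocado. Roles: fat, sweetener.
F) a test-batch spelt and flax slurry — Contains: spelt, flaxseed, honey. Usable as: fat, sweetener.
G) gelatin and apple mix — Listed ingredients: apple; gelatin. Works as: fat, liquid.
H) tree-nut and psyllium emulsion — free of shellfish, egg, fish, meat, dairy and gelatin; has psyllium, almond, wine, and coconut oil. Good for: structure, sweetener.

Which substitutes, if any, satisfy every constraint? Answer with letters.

A: has crab, so not vegan — no
B: not usable as a sweetener; has hazelnut, so not tree-nut-free — no
C: has sherry, so not alcohol-free — reject
D: only flaxseed; none excluded — valid
E: has coconut cream, so not coconut-free — reject
F: honey is permitted under the vegan carve-out; nothing else excluded — keep
G: not usable as a sweetener; has gelatin, so not vegan — reject
H: has almond, so not tree-nut-free; has wine, so not alcohol-free (and 1 more) — out

D, F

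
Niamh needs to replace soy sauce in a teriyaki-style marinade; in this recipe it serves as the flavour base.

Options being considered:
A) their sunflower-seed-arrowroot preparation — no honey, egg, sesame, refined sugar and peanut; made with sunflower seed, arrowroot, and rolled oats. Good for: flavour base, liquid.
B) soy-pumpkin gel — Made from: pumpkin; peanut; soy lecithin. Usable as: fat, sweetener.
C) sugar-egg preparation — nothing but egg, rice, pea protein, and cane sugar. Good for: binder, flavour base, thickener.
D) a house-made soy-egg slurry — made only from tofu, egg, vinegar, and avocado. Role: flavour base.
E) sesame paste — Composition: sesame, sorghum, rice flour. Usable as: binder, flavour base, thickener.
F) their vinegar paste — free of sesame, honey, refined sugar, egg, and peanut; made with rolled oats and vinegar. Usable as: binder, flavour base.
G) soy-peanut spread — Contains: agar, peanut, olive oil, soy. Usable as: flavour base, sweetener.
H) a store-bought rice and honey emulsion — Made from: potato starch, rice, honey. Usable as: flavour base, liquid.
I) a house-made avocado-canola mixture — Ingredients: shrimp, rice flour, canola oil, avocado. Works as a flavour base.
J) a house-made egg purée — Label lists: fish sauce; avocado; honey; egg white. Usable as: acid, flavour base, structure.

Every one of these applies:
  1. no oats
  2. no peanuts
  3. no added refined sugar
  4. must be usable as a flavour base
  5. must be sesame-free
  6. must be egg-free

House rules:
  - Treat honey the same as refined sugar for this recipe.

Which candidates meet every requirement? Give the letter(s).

A: has rolled oats, so not oat-free — out
B: not usable as a flavour base; has peanut, so not peanut-free — reject
C: has cane sugar, so not no-added-sugar; has egg, so not egg-free — out
D: has egg, so not egg-free — no
E: has sesame, so not sesame-free — out
F: has rolled oats, so not oat-free — reject
G: has peanut, so not peanut-free — no
H: has honey, so not no-added-sugar — out
I: rice flour and shrimp etc. — none of it excluded — valid
J: has honey, so not no-added-sugar; has egg white, so not egg-free — reject

I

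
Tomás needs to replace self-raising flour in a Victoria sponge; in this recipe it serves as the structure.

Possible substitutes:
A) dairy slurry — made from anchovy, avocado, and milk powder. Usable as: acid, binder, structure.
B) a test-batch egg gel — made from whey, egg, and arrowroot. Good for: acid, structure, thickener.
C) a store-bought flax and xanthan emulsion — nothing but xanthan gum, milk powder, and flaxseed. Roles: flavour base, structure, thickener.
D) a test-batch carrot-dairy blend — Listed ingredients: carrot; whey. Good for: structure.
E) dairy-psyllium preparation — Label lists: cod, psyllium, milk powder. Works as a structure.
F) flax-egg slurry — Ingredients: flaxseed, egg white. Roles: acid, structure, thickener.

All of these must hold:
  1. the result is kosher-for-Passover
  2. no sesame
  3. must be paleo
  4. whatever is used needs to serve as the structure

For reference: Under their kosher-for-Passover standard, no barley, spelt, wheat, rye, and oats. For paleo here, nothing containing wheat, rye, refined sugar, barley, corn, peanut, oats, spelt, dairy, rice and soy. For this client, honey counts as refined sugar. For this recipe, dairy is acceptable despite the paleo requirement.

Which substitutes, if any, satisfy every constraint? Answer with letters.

A, B, C, D, E, F

A: dairy is permitted under the paleo carve-out; nothing else excluded — valid
B: dairy is permitted under the paleo carve-out; nothing else excluded — OK
C: dairy is permitted under the paleo carve-out; nothing else excluded — OK
D: dairy is permitted under the paleo carve-out; nothing else excluded — keep
E: dairy is permitted under the paleo carve-out; nothing else excluded — valid
F: all constraints satisfied — valid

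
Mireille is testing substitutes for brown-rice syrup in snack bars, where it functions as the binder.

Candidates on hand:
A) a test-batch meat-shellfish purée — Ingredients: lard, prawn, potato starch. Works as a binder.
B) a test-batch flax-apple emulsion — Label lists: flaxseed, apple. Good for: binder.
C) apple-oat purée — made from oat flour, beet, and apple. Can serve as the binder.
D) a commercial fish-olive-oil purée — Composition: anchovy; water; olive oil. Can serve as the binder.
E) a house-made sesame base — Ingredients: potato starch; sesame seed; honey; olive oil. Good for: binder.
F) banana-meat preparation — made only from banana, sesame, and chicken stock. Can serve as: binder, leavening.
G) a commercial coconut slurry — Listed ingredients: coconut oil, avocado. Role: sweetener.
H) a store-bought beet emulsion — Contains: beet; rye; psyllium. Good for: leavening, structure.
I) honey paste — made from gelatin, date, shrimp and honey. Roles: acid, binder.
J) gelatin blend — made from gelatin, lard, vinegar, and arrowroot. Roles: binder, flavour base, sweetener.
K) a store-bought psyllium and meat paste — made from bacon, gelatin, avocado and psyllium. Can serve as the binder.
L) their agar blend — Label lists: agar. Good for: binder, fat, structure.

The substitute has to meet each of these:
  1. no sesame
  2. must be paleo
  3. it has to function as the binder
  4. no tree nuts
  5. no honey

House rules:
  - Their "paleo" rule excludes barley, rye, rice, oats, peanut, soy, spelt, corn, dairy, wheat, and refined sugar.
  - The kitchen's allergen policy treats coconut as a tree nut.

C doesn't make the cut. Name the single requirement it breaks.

paleo

usable as a binder: satisfied
paleo: has oat flour — fails
honey-free: satisfied
sesame-free: satisfied
tree-nut-free: satisfied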